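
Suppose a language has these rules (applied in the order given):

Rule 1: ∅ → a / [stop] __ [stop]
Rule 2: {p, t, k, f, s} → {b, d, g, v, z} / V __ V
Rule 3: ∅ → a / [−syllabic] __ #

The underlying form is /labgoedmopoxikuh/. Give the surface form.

Rule 1 (stop-cluster a-epenthesis): /b/ and /g/ form a stop–stop cluster, so [a] is inserted between them. /labgoedmopoxikuh/ → labagoedmopoxikuh.
Rule 2 (intervocalic voicing): /p/ is a voiceless obstruent between vowels /o/ and /o/, so it voices to [b]. /k/ is a voiceless obstruent between vowels /i/ and /u/, so it voices to [g]. /labagoedmopoxikuh/ → labagoedmoboxiguh.
Rule 3 (final a-epenthesis): the form ends in the consonant /h/, so [a] is inserted word-finally. /labagoedmoboxiguh/ → labagoedmoboxiguha.

labagoedmoboxiguha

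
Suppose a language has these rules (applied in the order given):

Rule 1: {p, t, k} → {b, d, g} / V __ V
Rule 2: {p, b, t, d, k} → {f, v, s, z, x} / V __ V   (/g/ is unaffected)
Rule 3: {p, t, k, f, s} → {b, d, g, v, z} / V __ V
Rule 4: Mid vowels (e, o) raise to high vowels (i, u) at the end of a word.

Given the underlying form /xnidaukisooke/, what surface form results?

Rule 1 (intervocalic voicing): /k/ is a voiceless stop between vowels /u/ and /i/, so it voices to [g]. /k/ is a voiceless stop between vowels /o/ and /e/, so it voices to [g]. /xnidaukisooke/ → xnidaugisooge.
Rule 2 (intervocalic spirantization): /d/ is a stop between vowels /i/ and /a/, so it spirantizes to the fricative [z]. /xnidaugisooge/ → xnizaugisooge.
Rule 3 (intervocalic voicing): /s/ is a voiceless obstruent between vowels /i/ and /o/, so it voices to [z]. /xnizaugisooge/ → xnizaugizooge.
Rule 4 (final vowel raising): /e/ is a mid vowel in word-final position, so it raises to [i]. /xnizaugizooge/ → xnizaugizoogi.

xnizaugizoogi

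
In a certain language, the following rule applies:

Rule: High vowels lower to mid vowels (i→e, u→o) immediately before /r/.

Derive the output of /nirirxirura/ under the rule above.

nererxerora

/i/ is a high vowel immediately before /r/, so it lowers to [e].
/i/ is a high vowel immediately before /r/, so it lowers to [e].
/i/ is a high vowel immediately before /r/, so it lowers to [e].
/u/ is a high vowel immediately before /r/, so it lowers to [o].
Surface form: [nererxerora].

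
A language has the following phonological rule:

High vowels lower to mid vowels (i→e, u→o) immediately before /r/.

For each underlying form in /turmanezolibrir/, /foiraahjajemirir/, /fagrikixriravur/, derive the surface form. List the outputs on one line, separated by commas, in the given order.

tormanezolibrer, foeraahjajemerer, fagrikixreravor

/turmanezolibrir/: /u/ is a high vowel immediately before /r/, so it lowers to [o]. /i/ is a high vowel immediately before /r/, so it lowers to [e]. → [tormanezolibrer].
/foiraahjajemirir/: /i/ is a high vowel immediately before /r/, so it lowers to [e]. /i/ is a high vowel immediately before /r/, so it lowers to [e]. /i/ is a high vowel immediately before /r/, so it lowers to [e]. → [foeraahjajemerer].
/fagrikixriravur/: /i/ is a high vowel immediately before /r/, so it lowers to [e]. /u/ is a high vowel immediately before /r/, so it lowers to [o]. → [fagrikixreravor].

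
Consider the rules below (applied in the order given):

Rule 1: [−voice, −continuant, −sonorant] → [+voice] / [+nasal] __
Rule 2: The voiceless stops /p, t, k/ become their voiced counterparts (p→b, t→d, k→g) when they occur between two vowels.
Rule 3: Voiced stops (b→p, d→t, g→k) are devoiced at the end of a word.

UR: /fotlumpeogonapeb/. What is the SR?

fotlumbeogonabep

Rule 1 (post-nasal voicing): /p/ is a voiceless stop immediately after the nasal /m/, so it voices to [b]. /fotlumpeogonapeb/ → fotlumbeogonapeb.
Rule 2 (intervocalic voicing): /p/ is a voiceless stop between vowels /a/ and /e/, so it voices to [b]. /fotlumbeogonapeb/ → fotlumbeogonabeb.
Rule 3 (final devoicing): /b/ is a voiced stop in word-final position, so it devoices to [p]. /fotlumbeogonabeb/ → fotlumbeogonabep.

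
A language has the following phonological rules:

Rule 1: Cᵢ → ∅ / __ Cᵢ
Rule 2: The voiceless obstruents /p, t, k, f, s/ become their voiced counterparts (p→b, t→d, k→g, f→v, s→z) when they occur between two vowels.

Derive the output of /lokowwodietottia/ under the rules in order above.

Rule 1 (degemination): /ww/ is a geminate; the first /w/ deletes. /tt/ is a geminate; the first /t/ deletes. /lokowwodietottia/ → lokowodietotia.
Rule 2 (intervocalic voicing): /k/ is a voiceless obstruent between vowels /o/ and /o/, so it voices to [g]. /t/ is a voiceless obstruent between vowels /e/ and /o/, so it voices to [d]. /t/ is a voiceless obstruent between vowels /o/ and /i/, so it voices to [d]. /lokowodietotia/ → logowodiedodia.

logowodiedodia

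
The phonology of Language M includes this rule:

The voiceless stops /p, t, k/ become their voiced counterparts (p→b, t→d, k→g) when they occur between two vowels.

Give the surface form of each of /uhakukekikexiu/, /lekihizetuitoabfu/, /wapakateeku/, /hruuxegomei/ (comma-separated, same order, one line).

uhagugegigexiu, legihizeduidoabfu, wabagadeegu, hruuxegomei

/uhakukekikexiu/: /k/ is a voiceless stop between vowels /a/ and /u/, so it voices to [g]. /k/ is a voiceless stop between vowels /u/ and /e/, so it voices to [g]. /k/ is a voiceless stop between vowels /e/ and /i/, so it voices to [g]. /k/ is a voiceless stop between vowels /i/ and /e/, so it voices to [g]. → [uhagugegigexiu].
/lekihizetuitoabfu/: /k/ is a voiceless stop between vowels /e/ and /i/, so it voices to [g]. /t/ is a voiceless stop between vowels /e/ and /u/, so it voices to [d]. /t/ is a voiceless stop between vowels /i/ and /o/, so it voices to [d]. → [legihizeduidoabfu].
/wapakateeku/: /p/ is a voiceless stop between vowels /a/ and /a/, so it voices to [b]. /k/ is a voiceless stop between vowels /a/ and /a/, so it voices to [g]. /t/ is a voiceless stop between vowels /a/ and /e/, so it voices to [d]. /k/ is a voiceless stop between vowels /e/ and /u/, so it voices to [g]. → [wabagadeegu].
/hruuxegomei/: the rule's environment is not met; surfaces unchanged as [hruuxegomei].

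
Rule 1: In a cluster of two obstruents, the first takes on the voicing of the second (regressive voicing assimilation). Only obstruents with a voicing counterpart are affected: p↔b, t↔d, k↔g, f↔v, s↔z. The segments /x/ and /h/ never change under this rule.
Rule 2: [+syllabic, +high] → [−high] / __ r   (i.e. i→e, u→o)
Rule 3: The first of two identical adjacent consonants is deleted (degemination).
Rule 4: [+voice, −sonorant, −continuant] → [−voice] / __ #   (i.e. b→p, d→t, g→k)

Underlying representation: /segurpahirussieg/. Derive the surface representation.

Rule 1 (regressive voicing assimilation): no segment meets the environment; /segurpahirussieg/ is unchanged.
Rule 2 (pre-rhotic lowering): /u/ is a high vowel immediately before /r/, so it lowers to [o]. /i/ is a high vowel immediately before /r/, so it lowers to [e]. /segurpahirussieg/ → segorpaherussieg.
Rule 3 (degemination): /ss/ is a geminate; the first /s/ deletes. /segorpaherussieg/ → segorpaherusieg.
Rule 4 (final devoicing): /g/ is a voiced stop in word-final position, so it devoices to [k]. /segorpaherusieg/ → segorpaherusiek.

segorpaherusiek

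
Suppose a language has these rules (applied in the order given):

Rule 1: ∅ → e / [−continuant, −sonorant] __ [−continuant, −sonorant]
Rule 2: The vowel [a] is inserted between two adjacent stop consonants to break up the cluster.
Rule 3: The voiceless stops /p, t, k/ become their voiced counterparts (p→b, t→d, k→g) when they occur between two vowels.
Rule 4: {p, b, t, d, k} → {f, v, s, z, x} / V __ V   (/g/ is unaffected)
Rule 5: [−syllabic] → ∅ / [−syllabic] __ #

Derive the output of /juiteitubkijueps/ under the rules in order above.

Rule 1 (stop-cluster e-epenthesis): /b/ and /k/ form a stop–stop cluster, so [e] is inserted between them. /juiteitubkijueps/ → juiteitubekijueps.
Rule 2 (stop-cluster a-epenthesis): no segment meets the environment; /juiteitubekijueps/ is unchanged.
Rule 3 (intervocalic voicing): /t/ is a voiceless stop between vowels /i/ and /e/, so it voices to [d]. /t/ is a voiceless stop between vowels /i/ and /u/, so it voices to [d]. /k/ is a voiceless stop between vowels /e/ and /i/, so it voices to [g]. /juiteitubekijueps/ → juideidubegijueps.
Rule 4 (intervocalic spirantization): /d/ is a stop between vowels /i/ and /e/, so it spirantizes to the fricative [z]. /d/ is a stop between vowels /i/ and /u/, so it spirantizes to the fricative [z]. /b/ is a stop between vowels /u/ and /e/, so it spirantizes to the fricative [v]. /juideidubegijueps/ → juizeizuvegijueps.
Rule 5 (final cluster simplification): /s/ is the second consonant of a word-final cluster /ps/, so it deletes. /juizeizuvegijueps/ → juizeizuvegijuep.

juizeizuvegijuep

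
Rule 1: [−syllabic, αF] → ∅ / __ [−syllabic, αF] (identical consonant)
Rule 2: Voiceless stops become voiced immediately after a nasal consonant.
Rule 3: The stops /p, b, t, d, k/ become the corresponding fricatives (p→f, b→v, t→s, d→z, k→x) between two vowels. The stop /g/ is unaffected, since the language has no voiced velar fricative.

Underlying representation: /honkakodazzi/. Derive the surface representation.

hongaxozazi

Rule 1 (degemination): /zz/ is a geminate; the first /z/ deletes. /honkakodazzi/ → honkakodazi.
Rule 2 (post-nasal voicing): /k/ is a voiceless stop immediately after the nasal /n/, so it voices to [g]. /honkakodazi/ → hongakodazi.
Rule 3 (intervocalic spirantization): /k/ is a stop between vowels /a/ and /o/, so it spirantizes to the fricative [x]. /d/ is a stop between vowels /o/ and /a/, so it spirantizes to the fricative [z]. /hongakodazi/ → hongaxozazi.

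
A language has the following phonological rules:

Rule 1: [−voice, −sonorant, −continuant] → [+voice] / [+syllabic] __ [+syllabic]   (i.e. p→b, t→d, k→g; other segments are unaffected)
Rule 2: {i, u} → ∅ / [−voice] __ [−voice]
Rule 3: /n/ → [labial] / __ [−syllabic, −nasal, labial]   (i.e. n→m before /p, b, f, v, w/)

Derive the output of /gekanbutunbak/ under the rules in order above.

Rule 1 (intervocalic voicing): /k/ is a voiceless stop between vowels /e/ and /a/, so it voices to [g]. /t/ is a voiceless stop between vowels /u/ and /u/, so it voices to [d]. /gekanbutunbak/ → geganbudunbak.
Rule 2 (high vowel syncope): no segment meets the environment; /geganbudunbak/ is unchanged.
Rule 3 (nasal place assimilation): /n/ precedes the labial consonant /b/, so it assimilates in place to [m]. /n/ precedes the labial consonant /b/, so it assimilates in place to [m]. /geganbudunbak/ → gegambudumbak.

gegambudumbak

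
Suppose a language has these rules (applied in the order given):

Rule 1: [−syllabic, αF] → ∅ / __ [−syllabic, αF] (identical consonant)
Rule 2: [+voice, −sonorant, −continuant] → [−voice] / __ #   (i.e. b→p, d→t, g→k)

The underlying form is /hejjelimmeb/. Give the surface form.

hejelimep

Rule 1 (degemination): /jj/ is a geminate; the first /j/ deletes. /mm/ is a geminate; the first /m/ deletes. /hejjelimmeb/ → hejelimeb.
Rule 2 (final devoicing): /b/ is a voiced stop in word-final position, so it devoices to [p]. /hejelimeb/ → hejelimep.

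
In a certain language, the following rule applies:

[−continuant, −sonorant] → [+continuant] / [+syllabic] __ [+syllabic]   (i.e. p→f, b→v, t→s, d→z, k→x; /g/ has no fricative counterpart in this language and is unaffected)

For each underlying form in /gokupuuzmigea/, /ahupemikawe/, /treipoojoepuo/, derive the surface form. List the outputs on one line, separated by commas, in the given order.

goxufuuzmigea, ahufemixawe, treifoojoefuo

/gokupuuzmigea/: /k/ is a stop between vowels /o/ and /u/, so it spirantizes to the fricative [x]. /p/ is a stop between vowels /u/ and /u/, so it spirantizes to the fricative [f]. → [goxufuuzmigea].
/ahupemikawe/: /p/ is a stop between vowels /u/ and /e/, so it spirantizes to the fricative [f]. /k/ is a stop between vowels /i/ and /a/, so it spirantizes to the fricative [x]. → [ahufemixawe].
/treipoojoepuo/: /p/ is a stop between vowels /i/ and /o/, so it spirantizes to the fricative [f]. /p/ is a stop between vowels /e/ and /u/, so it spirantizes to the fricative [f]. → [treifoojoefuo].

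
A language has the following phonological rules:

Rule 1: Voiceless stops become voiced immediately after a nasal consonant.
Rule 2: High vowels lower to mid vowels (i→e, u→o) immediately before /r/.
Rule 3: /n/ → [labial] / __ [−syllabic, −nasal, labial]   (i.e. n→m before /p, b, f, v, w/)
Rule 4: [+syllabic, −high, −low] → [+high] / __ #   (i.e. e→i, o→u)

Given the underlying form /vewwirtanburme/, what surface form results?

vewwertambormi

Rule 1 (post-nasal voicing): no segment meets the environment; /vewwirtanburme/ is unchanged.
Rule 2 (pre-rhotic lowering): /i/ is a high vowel immediately before /r/, so it lowers to [e]. /u/ is a high vowel immediately before /r/, so it lowers to [o]. /vewwirtanburme/ → vewwertanborme.
Rule 3 (nasal place assimilation): /n/ precedes the labial consonant /b/, so it assimilates in place to [m]. /vewwertanborme/ → vewwertamborme.
Rule 4 (final vowel raising): /e/ is a mid vowel in word-final position, so it raises to [i]. /vewwertamborme/ → vewwertambormi.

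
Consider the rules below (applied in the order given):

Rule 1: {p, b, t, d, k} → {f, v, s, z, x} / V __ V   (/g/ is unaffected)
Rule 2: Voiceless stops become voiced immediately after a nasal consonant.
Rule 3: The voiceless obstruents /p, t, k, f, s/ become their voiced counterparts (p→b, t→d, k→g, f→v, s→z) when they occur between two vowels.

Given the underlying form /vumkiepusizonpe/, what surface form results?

vumgievuzizonbe

Rule 1 (intervocalic spirantization): /p/ is a stop between vowels /e/ and /u/, so it spirantizes to the fricative [f]. /vumkiepusizonpe/ → vumkiefusizonpe.
Rule 2 (post-nasal voicing): /k/ is a voiceless stop immediately after the nasal /m/, so it voices to [g]. /p/ is a voiceless stop immediately after the nasal /n/, so it voices to [b]. /vumkiefusizonpe/ → vumgiefusizonbe.
Rule 3 (intervocalic voicing): /f/ is a voiceless obstruent between vowels /e/ and /u/, so it voices to [v]. /s/ is a voiceless obstruent between vowels /u/ and /i/, so it voices to [z]. /vumgiefusizonbe/ → vumgievuzizonbe.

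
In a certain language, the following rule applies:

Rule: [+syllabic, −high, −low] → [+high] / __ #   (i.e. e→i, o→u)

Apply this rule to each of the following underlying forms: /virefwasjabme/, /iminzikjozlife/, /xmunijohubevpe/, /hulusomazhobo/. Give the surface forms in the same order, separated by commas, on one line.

virefwasjabmi, iminzikjozlifi, xmunijohubevpi, hulusomazhobu

/virefwasjabme/: /e/ is a mid vowel in word-final position, so it raises to [i]. → [virefwasjabmi].
/iminzikjozlife/: /e/ is a mid vowel in word-final position, so it raises to [i]. → [iminzikjozlifi].
/xmunijohubevpe/: /e/ is a mid vowel in word-final position, so it raises to [i]. → [xmunijohubevpi].
/hulusomazhobo/: /o/ is a mid vowel in word-final position, so it raises to [u]. → [hulusomazhobu].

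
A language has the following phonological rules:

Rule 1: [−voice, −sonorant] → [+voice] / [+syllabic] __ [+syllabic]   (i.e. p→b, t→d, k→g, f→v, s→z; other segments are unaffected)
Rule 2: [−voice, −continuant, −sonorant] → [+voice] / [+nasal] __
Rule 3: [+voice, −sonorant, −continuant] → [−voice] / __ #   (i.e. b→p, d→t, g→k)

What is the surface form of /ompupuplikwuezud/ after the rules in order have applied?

ombubuplikwuezut

Rule 1 (intervocalic voicing): /p/ is a voiceless obstruent between vowels /u/ and /u/, so it voices to [b]. /ompupuplikwuezud/ → ompubuplikwuezud.
Rule 2 (post-nasal voicing): /p/ is a voiceless stop immediately after the nasal /m/, so it voices to [b]. /ompubuplikwuezud/ → ombubuplikwuezud.
Rule 3 (final devoicing): /d/ is a voiced stop in word-final position, so it devoices to [t]. /ombubuplikwuezud/ → ombubuplikwuezut.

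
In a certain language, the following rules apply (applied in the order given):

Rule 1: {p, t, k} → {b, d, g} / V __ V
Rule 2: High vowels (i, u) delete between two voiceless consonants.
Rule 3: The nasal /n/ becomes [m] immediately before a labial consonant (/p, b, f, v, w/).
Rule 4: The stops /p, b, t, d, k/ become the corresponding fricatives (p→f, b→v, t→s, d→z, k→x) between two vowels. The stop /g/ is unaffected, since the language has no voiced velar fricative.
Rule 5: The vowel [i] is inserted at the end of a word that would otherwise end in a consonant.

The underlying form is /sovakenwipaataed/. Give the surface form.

sovagemwivaazaedi

Rule 1 (intervocalic voicing): /k/ is a voiceless stop between vowels /a/ and /e/, so it voices to [g]. /p/ is a voiceless stop between vowels /i/ and /a/, so it voices to [b]. /t/ is a voiceless stop between vowels /a/ and /a/, so it voices to [d]. /sovakenwipaataed/ → sovagenwibaadaed.
Rule 2 (high vowel syncope): no segment meets the environment; /sovagenwibaadaed/ is unchanged.
Rule 3 (nasal place assimilation): /n/ precedes the labial consonant /w/, so it assimilates in place to [m]. /sovagenwibaadaed/ → sovagemwibaadaed.
Rule 4 (intervocalic spirantization): /b/ is a stop between vowels /i/ and /a/, so it spirantizes to the fricative [v]. /d/ is a stop between vowels /a/ and /a/, so it spirantizes to the fricative [z]. /sovagemwibaadaed/ → sovagemwivaazaed.
Rule 5 (final i-epenthesis): the form ends in the consonant /d/, so [i] is inserted word-finally. /sovagemwivaazaed/ → sovagemwivaazaedi.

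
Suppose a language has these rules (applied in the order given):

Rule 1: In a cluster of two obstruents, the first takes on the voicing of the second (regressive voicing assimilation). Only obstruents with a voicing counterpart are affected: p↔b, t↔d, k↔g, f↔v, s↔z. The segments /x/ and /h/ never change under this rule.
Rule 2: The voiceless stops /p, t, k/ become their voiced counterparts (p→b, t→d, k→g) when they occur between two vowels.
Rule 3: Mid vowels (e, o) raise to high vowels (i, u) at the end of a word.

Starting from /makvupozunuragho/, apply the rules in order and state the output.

magvubozunurakhu

Rule 1 (regressive voicing assimilation): /k/ precedes the voiced obstruent /v/, so it voices to [g] by assimilation. /g/ precedes the voiceless obstruent /h/, so it devoices to [k] by assimilation. /makvupozunuragho/ → magvupozunurakho.
Rule 2 (intervocalic voicing): /p/ is a voiceless stop between vowels /u/ and /o/, so it voices to [b]. /magvupozunurakho/ → magvubozunurakho.
Rule 3 (final vowel raising): /o/ is a mid vowel in word-final position, so it raises to [u]. /magvubozunurakho/ → magvubozunurakhu.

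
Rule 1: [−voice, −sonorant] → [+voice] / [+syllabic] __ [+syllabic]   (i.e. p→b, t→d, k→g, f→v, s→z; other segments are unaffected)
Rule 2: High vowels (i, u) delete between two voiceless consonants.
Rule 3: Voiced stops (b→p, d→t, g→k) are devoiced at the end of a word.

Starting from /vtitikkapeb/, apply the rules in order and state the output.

vtidikkabep

Rule 1 (intervocalic voicing): /t/ is a voiceless obstruent between vowels /i/ and /i/, so it voices to [d]. /p/ is a voiceless obstruent between vowels /a/ and /e/, so it voices to [b]. /vtitikkapeb/ → vtidikkabeb.
Rule 2 (high vowel syncope): no segment meets the environment; /vtidikkabeb/ is unchanged.
Rule 3 (final devoicing): /b/ is a voiced stop in word-final position, so it devoices to [p]. /vtidikkabeb/ → vtidikkabep.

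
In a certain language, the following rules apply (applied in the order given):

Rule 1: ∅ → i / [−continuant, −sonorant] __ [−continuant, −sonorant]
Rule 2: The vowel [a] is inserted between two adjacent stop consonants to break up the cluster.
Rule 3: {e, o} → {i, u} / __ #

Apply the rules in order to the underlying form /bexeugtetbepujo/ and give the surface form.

Rule 1 (stop-cluster i-epenthesis): /g/ and /t/ form a stop–stop cluster, so [i] is inserted between them. /t/ and /b/ form a stop–stop cluster, so [i] is inserted between them. /bexeugtetbepujo/ → bexeugitetibepujo.
Rule 2 (stop-cluster a-epenthesis): no segment meets the environment; /bexeugitetibepujo/ is unchanged.
Rule 3 (final vowel raising): /o/ is a mid vowel in word-final position, so it raises to [u]. /bexeugitetibepujo/ → bexeugitetibepuju.

bexeugitetibepuju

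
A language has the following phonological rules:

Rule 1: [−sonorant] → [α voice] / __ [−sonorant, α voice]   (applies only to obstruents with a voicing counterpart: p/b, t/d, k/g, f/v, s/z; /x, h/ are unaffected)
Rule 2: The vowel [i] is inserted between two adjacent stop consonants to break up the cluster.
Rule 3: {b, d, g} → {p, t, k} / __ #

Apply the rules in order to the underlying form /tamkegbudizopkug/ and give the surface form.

Rule 1 (regressive voicing assimilation): no segment meets the environment; /tamkegbudizopkug/ is unchanged.
Rule 2 (stop-cluster i-epenthesis): /g/ and /b/ form a stop–stop cluster, so [i] is inserted between them. /p/ and /k/ form a stop–stop cluster, so [i] is inserted between them. /tamkegbudizopkug/ → tamkegibudizopikug.
Rule 3 (final devoicing): /g/ is a voiced stop in word-final position, so it devoices to [k]. /tamkegibudizopikug/ → tamkegibudizopikuk.

tamkegibudizopikuk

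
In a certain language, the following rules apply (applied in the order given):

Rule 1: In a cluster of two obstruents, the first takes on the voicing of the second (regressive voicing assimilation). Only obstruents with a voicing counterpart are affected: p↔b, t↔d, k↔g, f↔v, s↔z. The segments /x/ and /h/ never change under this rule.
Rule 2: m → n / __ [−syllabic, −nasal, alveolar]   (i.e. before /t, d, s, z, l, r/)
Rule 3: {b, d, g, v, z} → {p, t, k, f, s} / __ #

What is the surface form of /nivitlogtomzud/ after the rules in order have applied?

nivitloktonzut

Rule 1 (regressive voicing assimilation): /g/ precedes the voiceless obstruent /t/, so it devoices to [k] by assimilation. /nivitlogtomzud/ → nivitloktomzud.
Rule 2 (nasal place assimilation): /m/ precedes the alveolar consonant /z/, so it assimilates in place to [n]. /nivitloktomzud/ → nivitloktonzud.
Rule 3 (final devoicing): /d/ is a voiced obstruent in word-final position, so it devoices to [t]. /nivitloktonzud/ → nivitloktonzut.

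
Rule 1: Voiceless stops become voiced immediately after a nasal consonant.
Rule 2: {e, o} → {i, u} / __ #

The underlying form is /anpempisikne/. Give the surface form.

anbembisikni

Rule 1 (post-nasal voicing): /p/ is a voiceless stop immediately after the nasal /n/, so it voices to [b]. /p/ is a voiceless stop immediately after the nasal /m/, so it voices to [b]. /anpempisikne/ → anbembisikne.
Rule 2 (final vowel raising): /e/ is a mid vowel in word-final position, so it raises to [i]. /anbembisikne/ → anbembisikni.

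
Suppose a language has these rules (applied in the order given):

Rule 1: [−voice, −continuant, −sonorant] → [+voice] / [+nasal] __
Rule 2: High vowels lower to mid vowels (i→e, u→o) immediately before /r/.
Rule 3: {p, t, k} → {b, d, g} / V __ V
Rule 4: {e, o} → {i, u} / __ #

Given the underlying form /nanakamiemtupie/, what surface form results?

Rule 1 (post-nasal voicing): /t/ is a voiceless stop immediately after the nasal /m/, so it voices to [d]. /nanakamiemtupie/ → nanakamiemdupie.
Rule 2 (pre-rhotic lowering): no segment meets the environment; /nanakamiemdupie/ is unchanged.
Rule 3 (intervocalic voicing): /k/ is a voiceless stop between vowels /a/ and /a/, so it voices to [g]. /p/ is a voiceless stop between vowels /u/ and /i/, so it voices to [b]. /nanakamiemdupie/ → nanagamiemdubie.
Rule 4 (final vowel raising): /e/ is a mid vowel in word-final position, so it raises to [i]. /nanagamiemdubie/ → nanagamiemdubii.

nanagamiemdubii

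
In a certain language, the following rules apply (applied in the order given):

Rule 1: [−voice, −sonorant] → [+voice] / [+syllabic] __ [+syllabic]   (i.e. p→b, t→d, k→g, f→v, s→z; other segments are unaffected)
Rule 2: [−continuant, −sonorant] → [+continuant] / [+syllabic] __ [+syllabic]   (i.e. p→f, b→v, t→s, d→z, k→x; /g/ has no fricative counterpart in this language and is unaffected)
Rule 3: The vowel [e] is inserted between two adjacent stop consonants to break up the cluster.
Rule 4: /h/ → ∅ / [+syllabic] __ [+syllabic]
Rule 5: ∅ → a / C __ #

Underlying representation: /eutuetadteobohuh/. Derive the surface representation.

euzuezadeteovouha

Rule 1 (intervocalic voicing): /t/ is a voiceless obstruent between vowels /u/ and /u/, so it voices to [d]. /t/ is a voiceless obstruent between vowels /e/ and /a/, so it voices to [d]. /eutuetadteobohuh/ → euduedadteobohuh.
Rule 2 (intervocalic spirantization): /d/ is a stop between vowels /u/ and /u/, so it spirantizes to the fricative [z]. /d/ is a stop between vowels /e/ and /a/, so it spirantizes to the fricative [z]. /b/ is a stop between vowels /o/ and /o/, so it spirantizes to the fricative [v]. /euduedadteobohuh/ → euzuezadteovohuh.
Rule 3 (stop-cluster e-epenthesis): /d/ and /t/ form a stop–stop cluster, so [e] is inserted between them. /euzuezadteovohuh/ → euzuezadeteovohuh.
Rule 4 (intervocalic h-deletion): /h/ occurs between vowels /o/ and /u/, so it deletes. /euzuezadeteovohuh/ → euzuezadeteovouh.
Rule 5 (final a-epenthesis): the form ends in the consonant /h/, so [a] is inserted word-finally. /euzuezadeteovouh/ → euzuezadeteovouha.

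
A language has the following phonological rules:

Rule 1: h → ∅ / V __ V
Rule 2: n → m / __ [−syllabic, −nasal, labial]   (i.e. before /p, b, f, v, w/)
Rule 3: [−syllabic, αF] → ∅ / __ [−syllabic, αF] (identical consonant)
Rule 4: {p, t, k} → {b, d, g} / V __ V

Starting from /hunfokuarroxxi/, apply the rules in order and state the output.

humfoguaroxi

Rule 1 (intervocalic h-deletion): no segment meets the environment; /hunfokuarroxxi/ is unchanged.
Rule 2 (nasal place assimilation): /n/ precedes the labial consonant /f/, so it assimilates in place to [m]. /hunfokuarroxxi/ → humfokuarroxxi.
Rule 3 (degemination): /rr/ is a geminate; the first /r/ deletes. /xx/ is a geminate; the first /x/ deletes. /humfokuarroxxi/ → humfokuaroxi.
Rule 4 (intervocalic voicing): /k/ is a voiceless stop between vowels /o/ and /u/, so it voices to [g]. /humfokuaroxi/ → humfoguaroxi.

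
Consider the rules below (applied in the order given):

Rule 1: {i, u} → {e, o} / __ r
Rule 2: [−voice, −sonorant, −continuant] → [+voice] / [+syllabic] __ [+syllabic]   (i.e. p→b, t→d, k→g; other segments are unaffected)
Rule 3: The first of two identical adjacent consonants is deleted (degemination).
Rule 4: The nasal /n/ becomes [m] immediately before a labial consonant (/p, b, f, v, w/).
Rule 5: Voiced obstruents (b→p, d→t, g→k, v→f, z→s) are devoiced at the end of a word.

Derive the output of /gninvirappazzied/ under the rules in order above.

gnimverapaziet

Rule 1 (pre-rhotic lowering): /i/ is a high vowel immediately before /r/, so it lowers to [e]. /gninvirappazzied/ → gninverappazzied.
Rule 2 (intervocalic voicing): no segment meets the environment; /gninverappazzied/ is unchanged.
Rule 3 (degemination): /pp/ is a geminate; the first /p/ deletes. /zz/ is a geminate; the first /z/ deletes. /gninverappazzied/ → gninverapazied.
Rule 4 (nasal place assimilation): /n/ precedes the labial consonant /v/, so it assimilates in place to [m]. /gninverapazied/ → gnimverapazied.
Rule 5 (final devoicing): /d/ is a voiced obstruent in word-final position, so it devoices to [t]. /gnimverapazied/ → gnimverapaziet.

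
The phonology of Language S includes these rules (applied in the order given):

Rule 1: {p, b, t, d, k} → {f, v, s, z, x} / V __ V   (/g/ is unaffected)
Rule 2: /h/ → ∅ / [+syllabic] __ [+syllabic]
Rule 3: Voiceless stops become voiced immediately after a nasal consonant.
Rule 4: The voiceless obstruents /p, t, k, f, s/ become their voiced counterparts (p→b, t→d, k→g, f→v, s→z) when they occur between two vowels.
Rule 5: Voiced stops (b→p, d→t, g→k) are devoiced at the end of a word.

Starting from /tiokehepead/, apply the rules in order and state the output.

tioxeeveat

Rule 1 (intervocalic spirantization): /k/ is a stop between vowels /o/ and /e/, so it spirantizes to the fricative [x]. /p/ is a stop between vowels /e/ and /e/, so it spirantizes to the fricative [f]. /tiokehepead/ → tioxehefead.
Rule 2 (intervocalic h-deletion): /h/ occurs between vowels /e/ and /e/, so it deletes. /tioxehefead/ → tioxeefead.
Rule 3 (post-nasal voicing): no segment meets the environment; /tioxeefead/ is unchanged.
Rule 4 (intervocalic voicing): /f/ is a voiceless obstruent between vowels /e/ and /e/, so it voices to [v]. /tioxeefead/ → tioxeevead.
Rule 5 (final devoicing): /d/ is a voiced stop in word-final position, so it devoices to [t]. /tioxeevead/ → tioxeeveat.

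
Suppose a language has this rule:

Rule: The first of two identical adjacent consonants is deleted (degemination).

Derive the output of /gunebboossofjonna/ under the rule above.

guneboosofjona

/bb/ is a geminate; the first /b/ deletes.
/ss/ is a geminate; the first /s/ deletes.
/nn/ is a geminate; the first /n/ deletes.
The other instances of /g/, /n/, /b/, /s/, /f/, /j/ do not occur in the required environment and remain unchanged.
Surface form: [guneboosofjona].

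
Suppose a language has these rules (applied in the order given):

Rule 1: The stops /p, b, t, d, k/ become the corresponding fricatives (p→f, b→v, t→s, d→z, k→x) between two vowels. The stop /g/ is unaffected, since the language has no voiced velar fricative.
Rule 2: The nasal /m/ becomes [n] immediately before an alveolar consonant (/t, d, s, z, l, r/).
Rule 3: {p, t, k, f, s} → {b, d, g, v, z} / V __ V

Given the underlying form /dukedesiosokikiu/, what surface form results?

Rule 1 (intervocalic spirantization): /k/ is a stop between vowels /u/ and /e/, so it spirantizes to the fricative [x]. /d/ is a stop between vowels /e/ and /e/, so it spirantizes to the fricative [z]. /k/ is a stop between vowels /o/ and /i/, so it spirantizes to the fricative [x]. /k/ is a stop between vowels /i/ and /i/, so it spirantizes to the fricative [x]. /dukedesiosokikiu/ → duxezesiosoxixiu.
Rule 2 (nasal place assimilation): no segment meets the environment; /duxezesiosoxixiu/ is unchanged.
Rule 3 (intervocalic voicing): /s/ is a voiceless obstruent between vowels /e/ and /i/, so it voices to [z]. /s/ is a voiceless obstruent between vowels /o/ and /o/, so it voices to [z]. /duxezesiosoxixiu/ → duxezeziozoxixiu.

duxezeziozoxixiu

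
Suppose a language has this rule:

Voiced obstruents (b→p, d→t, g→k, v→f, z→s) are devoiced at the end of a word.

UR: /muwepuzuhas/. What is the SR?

muwepuzuhas

No segment of /muwepuzuhas/ meets the structural description of the rule, so the form surfaces unchanged.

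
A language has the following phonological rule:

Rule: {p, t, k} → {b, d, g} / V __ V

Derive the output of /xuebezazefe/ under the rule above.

No segment of /xuebezazefe/ meets the structural description of the rule, so the form surfaces unchanged.

xuebezazefe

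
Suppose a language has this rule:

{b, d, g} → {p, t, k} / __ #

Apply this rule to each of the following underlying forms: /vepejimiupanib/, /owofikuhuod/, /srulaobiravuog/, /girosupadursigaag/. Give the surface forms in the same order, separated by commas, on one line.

vepejimiupanip, owofikuhuot, srulaobiravuok, girosupadursigaak

/vepejimiupanib/: /b/ is a voiced stop in word-final position, so it devoices to [p]. → [vepejimiupanip].
/owofikuhuod/: /d/ is a voiced stop in word-final position, so it devoices to [t]. → [owofikuhuot].
/srulaobiravuog/: /g/ is a voiced stop in word-final position, so it devoices to [k]. → [srulaobiravuok].
/girosupadursigaag/: /g/ is a voiced stop in word-final position, so it devoices to [k]. → [girosupadursigaak].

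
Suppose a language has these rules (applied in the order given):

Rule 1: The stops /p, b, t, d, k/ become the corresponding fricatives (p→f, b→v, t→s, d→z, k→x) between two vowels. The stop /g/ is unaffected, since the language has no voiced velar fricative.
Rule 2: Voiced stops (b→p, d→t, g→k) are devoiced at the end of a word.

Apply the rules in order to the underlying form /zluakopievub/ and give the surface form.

zluaxofievup

Rule 1 (intervocalic spirantization): /k/ is a stop between vowels /a/ and /o/, so it spirantizes to the fricative [x]. /p/ is a stop between vowels /o/ and /i/, so it spirantizes to the fricative [f]. /zluakopievub/ → zluaxofievub.
Rule 2 (final devoicing): /b/ is a voiced stop in word-final position, so it devoices to [p]. /zluaxofievub/ → zluaxofievup.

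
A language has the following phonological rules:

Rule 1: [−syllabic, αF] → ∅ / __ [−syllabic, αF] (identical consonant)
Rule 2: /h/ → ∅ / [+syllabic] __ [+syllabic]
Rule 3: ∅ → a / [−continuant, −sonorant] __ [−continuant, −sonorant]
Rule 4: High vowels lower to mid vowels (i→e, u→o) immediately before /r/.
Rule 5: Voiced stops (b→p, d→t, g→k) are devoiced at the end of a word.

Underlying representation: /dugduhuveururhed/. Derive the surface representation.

Rule 1 (degemination): no segment meets the environment; /dugduhuveururhed/ is unchanged.
Rule 2 (intervocalic h-deletion): /h/ occurs between vowels /u/ and /u/, so it deletes. /dugduhuveururhed/ → dugduuveururhed.
Rule 3 (stop-cluster a-epenthesis): /g/ and /d/ form a stop–stop cluster, so [a] is inserted between them. /dugduuveururhed/ → dugaduuveururhed.
Rule 4 (pre-rhotic lowering): /u/ is a high vowel immediately before /r/, so it lowers to [o]. /u/ is a high vowel immediately before /r/, so it lowers to [o]. /dugaduuveururhed/ → dugaduuveororhed.
Rule 5 (final devoicing): /d/ is a voiced stop in word-final position, so it devoices to [t]. /dugaduuveororhed/ → dugaduuveororhet.

dugaduuveororhet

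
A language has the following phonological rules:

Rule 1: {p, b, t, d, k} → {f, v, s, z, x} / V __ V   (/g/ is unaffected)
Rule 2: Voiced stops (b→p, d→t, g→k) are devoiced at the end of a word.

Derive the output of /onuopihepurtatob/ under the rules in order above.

Rule 1 (intervocalic spirantization): /p/ is a stop between vowels /o/ and /i/, so it spirantizes to the fricative [f]. /p/ is a stop between vowels /e/ and /u/, so it spirantizes to the fricative [f]. /t/ is a stop between vowels /a/ and /o/, so it spirantizes to the fricative [s]. /onuopihepurtatob/ → onuofihefurtasob.
Rule 2 (final devoicing): /b/ is a voiced stop in word-final position, so it devoices to [p]. /onuofihefurtasob/ → onuofihefurtasop.

onuofihefurtasop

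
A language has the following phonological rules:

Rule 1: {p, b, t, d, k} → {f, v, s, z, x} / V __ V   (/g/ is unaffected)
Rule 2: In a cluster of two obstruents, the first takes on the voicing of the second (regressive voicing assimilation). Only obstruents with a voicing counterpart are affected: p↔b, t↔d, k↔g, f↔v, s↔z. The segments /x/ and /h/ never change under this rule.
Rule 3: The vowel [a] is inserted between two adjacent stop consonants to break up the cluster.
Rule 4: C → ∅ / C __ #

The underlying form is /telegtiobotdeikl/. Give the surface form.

Rule 1 (intervocalic spirantization): /b/ is a stop between vowels /o/ and /o/, so it spirantizes to the fricative [v]. /telegtiobotdeikl/ → telegtiovotdeikl.
Rule 2 (regressive voicing assimilation): /g/ precedes the voiceless obstruent /t/, so it devoices to [k] by assimilation. /t/ precedes the voiced obstruent /d/, so it voices to [d] by assimilation. /telegtiovotdeikl/ → telektiovoddeikl.
Rule 3 (stop-cluster a-epenthesis): /k/ and /t/ form a stop–stop cluster, so [a] is inserted between them. /d/ and /d/ form a stop–stop cluster, so [a] is inserted between them. /telektiovoddeikl/ → telekatiovodadeikl.
Rule 4 (final cluster simplification): /l/ is the second consonant of a word-final cluster /kl/, so it deletes. /telekatiovodadeikl/ → telekatiovodadeik.

telekatiovodadeik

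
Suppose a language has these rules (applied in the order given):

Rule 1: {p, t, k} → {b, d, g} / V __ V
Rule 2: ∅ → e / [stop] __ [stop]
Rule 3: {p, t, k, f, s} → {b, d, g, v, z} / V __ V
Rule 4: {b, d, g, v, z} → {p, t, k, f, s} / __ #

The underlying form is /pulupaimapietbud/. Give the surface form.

pulubaimabiedebut

Rule 1 (intervocalic voicing): /p/ is a voiceless stop between vowels /u/ and /a/, so it voices to [b]. /p/ is a voiceless stop between vowels /a/ and /i/, so it voices to [b]. /pulupaimapietbud/ → pulubaimabietbud.
Rule 2 (stop-cluster e-epenthesis): /t/ and /b/ form a stop–stop cluster, so [e] is inserted between them. /pulubaimabietbud/ → pulubaimabietebud.
Rule 3 (intervocalic voicing): /t/ is a voiceless obstruent between vowels /e/ and /e/, so it voices to [d]. /pulubaimabietebud/ → pulubaimabiedebud.
Rule 4 (final devoicing): /d/ is a voiced obstruent in word-final position, so it devoices to [t]. /pulubaimabiedebud/ → pulubaimabiedebut.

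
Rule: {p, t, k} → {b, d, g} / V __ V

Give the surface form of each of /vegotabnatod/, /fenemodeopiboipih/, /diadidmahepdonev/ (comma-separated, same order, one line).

vegodabnadod, fenemodeobiboibih, diadidmahepdonev

/vegotabnatod/: /t/ is a voiceless stop between vowels /o/ and /a/, so it voices to [d]. /t/ is a voiceless stop between vowels /a/ and /o/, so it voices to [d]. → [vegodabnadod].
/fenemodeopiboipih/: /p/ is a voiceless stop between vowels /o/ and /i/, so it voices to [b]. /p/ is a voiceless stop between vowels /i/ and /i/, so it voices to [b]. → [fenemodeobiboibih].
/diadidmahepdonev/: the rule's environment is not met; surfaces unchanged as [diadidmahepdonev].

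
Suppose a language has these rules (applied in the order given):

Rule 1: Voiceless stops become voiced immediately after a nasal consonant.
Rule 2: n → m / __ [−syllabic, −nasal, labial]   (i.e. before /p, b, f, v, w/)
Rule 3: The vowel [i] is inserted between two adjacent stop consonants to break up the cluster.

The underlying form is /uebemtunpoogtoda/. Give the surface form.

Rule 1 (post-nasal voicing): /t/ is a voiceless stop immediately after the nasal /m/, so it voices to [d]. /p/ is a voiceless stop immediately after the nasal /n/, so it voices to [b]. /uebemtunpoogtoda/ → uebemdunboogtoda.
Rule 2 (nasal place assimilation): /n/ precedes the labial consonant /b/, so it assimilates in place to [m]. /uebemdunboogtoda/ → uebemdumboogtoda.
Rule 3 (stop-cluster i-epenthesis): /g/ and /t/ form a stop–stop cluster, so [i] is inserted between them. /uebemdumboogtoda/ → uebemdumboogitoda.

uebemdumboogitoda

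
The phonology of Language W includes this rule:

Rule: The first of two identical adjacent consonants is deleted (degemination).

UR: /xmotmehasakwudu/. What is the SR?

xmotmehasakwudu

No segment of /xmotmehasakwudu/ meets the structural description of the rule, so the form surfaces unchanged.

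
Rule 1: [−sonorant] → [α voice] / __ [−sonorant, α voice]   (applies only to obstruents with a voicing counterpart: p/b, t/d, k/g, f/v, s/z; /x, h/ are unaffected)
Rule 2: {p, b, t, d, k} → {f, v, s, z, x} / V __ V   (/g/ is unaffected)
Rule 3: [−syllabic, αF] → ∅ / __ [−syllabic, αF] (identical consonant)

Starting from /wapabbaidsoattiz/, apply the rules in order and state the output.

Rule 1 (regressive voicing assimilation): /d/ precedes the voiceless obstruent /s/, so it devoices to [t] by assimilation. /wapabbaidsoattiz/ → wapabbaitsoattiz.
Rule 2 (intervocalic spirantization): /p/ is a stop between vowels /a/ and /a/, so it spirantizes to the fricative [f]. /wapabbaitsoattiz/ → wafabbaitsoattiz.
Rule 3 (degemination): /bb/ is a geminate; the first /b/ deletes. /tt/ is a geminate; the first /t/ deletes. /wafabbaitsoattiz/ → wafabaitsoatiz.

wafabaitsoatiz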